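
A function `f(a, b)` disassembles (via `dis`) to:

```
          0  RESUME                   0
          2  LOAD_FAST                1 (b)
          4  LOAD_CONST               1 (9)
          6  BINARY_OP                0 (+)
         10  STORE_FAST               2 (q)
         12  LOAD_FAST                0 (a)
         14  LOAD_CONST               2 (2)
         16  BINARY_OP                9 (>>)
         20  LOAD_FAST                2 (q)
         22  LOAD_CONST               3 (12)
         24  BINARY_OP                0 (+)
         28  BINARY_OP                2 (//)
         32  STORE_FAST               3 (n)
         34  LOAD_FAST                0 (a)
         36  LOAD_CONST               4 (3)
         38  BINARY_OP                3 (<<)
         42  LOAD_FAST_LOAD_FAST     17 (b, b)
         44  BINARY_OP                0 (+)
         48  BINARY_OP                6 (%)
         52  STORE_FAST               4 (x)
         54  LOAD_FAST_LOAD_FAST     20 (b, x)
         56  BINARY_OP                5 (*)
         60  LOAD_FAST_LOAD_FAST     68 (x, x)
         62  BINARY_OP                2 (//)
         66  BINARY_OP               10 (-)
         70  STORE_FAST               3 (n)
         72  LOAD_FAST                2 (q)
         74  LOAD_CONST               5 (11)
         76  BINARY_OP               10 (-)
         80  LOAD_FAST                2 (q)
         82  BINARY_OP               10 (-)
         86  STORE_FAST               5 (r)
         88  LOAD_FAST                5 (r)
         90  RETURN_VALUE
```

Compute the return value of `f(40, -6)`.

-11

LOAD_FAST b → push -6. Stack: [-6]
LOAD_CONST → push 9. Stack: [-6, 9]
BINARY_OP + → -6 + 9 = 3. Stack: [3]
STORE_FAST q → q=3. Stack: []
LOAD_FAST a → push 40. Stack: [40]
LOAD_CONST → push 2. Stack: [40, 2]
BINARY_OP >> → 40 >> 2 = 10. Stack: [10]
LOAD_FAST q → push 3. Stack: [10, 3]
LOAD_CONST → push 12. Stack: [10, 3, 12]
BINARY_OP + → 3 + 12 = 15. Stack: [10, 15]
BINARY_OP // → 10 // 15 = 0. Stack: [0]
STORE_FAST n → n=0. Stack: []
LOAD_FAST a → push 40. Stack: [40]
LOAD_CONST → push 3. Stack: [40, 3]
BINARY_OP << → 40 << 3 = 320. Stack: [320]
LOAD_FAST_LOAD_FAST b,b → push -6,-6. Stack: [320, -6, -6]
BINARY_OP + → -6 + -6 = -12. Stack: [320, -12]
BINARY_OP % → 320 % -12 = -4. Stack: [-4]
STORE_FAST x → x=-4. Stack: []
LOAD_FAST_LOAD_FAST b,x → push -6,-4. Stack: [-6, -4]
BINARY_OP * → -6 * -4 = 24. Stack: [24]
LOAD_FAST_LOAD_FAST x,x → push -4,-4. Stack: [24, -4, -4]
BINARY_OP // → -4 // -4 = 1. Stack: [24, 1]
BINARY_OP - → 24 - 1 = 23. Stack: [23]
STORE_FAST n → n=23. Stack: []
LOAD_FAST q → push 3. Stack: [3]
LOAD_CONST → push 11. Stack: [3, 11]
BINARY_OP - → 3 - 11 = -8. Stack: [-8]
LOAD_FAST q → push 3. Stack: [-8, 3]
BINARY_OP - → -8 - 3 = -11. Stack: [-11]
STORE_FAST r → r=-11. Stack: []
LOAD_FAST r → push -11. Stack: [-11]
RETURN_VALUE → return -11.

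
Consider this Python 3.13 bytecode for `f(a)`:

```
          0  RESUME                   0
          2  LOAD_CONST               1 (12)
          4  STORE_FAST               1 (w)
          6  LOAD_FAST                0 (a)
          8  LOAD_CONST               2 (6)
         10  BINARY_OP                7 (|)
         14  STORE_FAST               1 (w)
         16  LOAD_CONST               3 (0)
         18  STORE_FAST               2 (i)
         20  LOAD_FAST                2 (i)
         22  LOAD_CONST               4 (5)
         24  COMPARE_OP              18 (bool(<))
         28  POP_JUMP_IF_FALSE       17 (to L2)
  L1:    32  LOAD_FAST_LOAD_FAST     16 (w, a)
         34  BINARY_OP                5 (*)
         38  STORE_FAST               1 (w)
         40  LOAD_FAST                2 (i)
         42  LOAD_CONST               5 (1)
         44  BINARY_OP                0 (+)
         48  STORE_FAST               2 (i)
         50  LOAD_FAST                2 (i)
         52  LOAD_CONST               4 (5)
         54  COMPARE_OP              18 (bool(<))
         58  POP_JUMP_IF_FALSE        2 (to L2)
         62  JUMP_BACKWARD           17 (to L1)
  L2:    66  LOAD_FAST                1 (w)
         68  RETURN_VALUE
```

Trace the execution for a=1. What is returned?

7

LOAD_CONST → push 12
STORE_FAST w → w=12
LOAD_FAST a → push 1
LOAD_CONST → push 6
BINARY_OP | → 1 | 6 = 7
STORE_FAST w → w=7
LOAD_CONST → push 0
STORE_FAST i → i=0
LOAD_FAST i → push 0
LOAD_CONST → push 5
COMPARE_OP bool(<) → 0 vs 5 = True
POP_JUMP_IF_FALSE → pop True; no jump
LOAD_FAST_LOAD_FAST w,a → push 7,1
BINARY_OP * → 7 * 1 = 7
STORE_FAST w → w=7
LOAD_FAST i → push 0
LOAD_CONST → push 1
BINARY_OP + → 0 + 1 = 1
STORE_FAST i → i=1
LOAD_FAST i → push 1
LOAD_CONST → push 5
COMPARE_OP bool(<) → 1 vs 5 = True
POP_JUMP_IF_FALSE → pop True; no jump
LOAD_FAST_LOAD_FAST w,a → push 7,1
BINARY_OP * → 7 * 1 = 7
STORE_FAST w → w=7
LOAD_FAST i → push 1
LOAD_CONST → push 1
BINARY_OP + → 1 + 1 = 2
STORE_FAST i → i=2
LOAD_FAST i → push 2
LOAD_CONST → push 5
COMPARE_OP bool(<) → 2 vs 5 = True
POP_JUMP_IF_FALSE → pop True; no jump
LOAD_FAST_LOAD_FAST w,a → push 7,1
BINARY_OP * → 7 * 1 = 7
STORE_FAST w → w=7
LOAD_FAST i → push 2
LOAD_CONST → push 1
BINARY_OP + → 2 + 1 = 3
STORE_FAST i → i=3
LOAD_FAST i → push 3
LOAD_CONST → push 5
COMPARE_OP bool(<) → 3 vs 5 = True
POP_JUMP_IF_FALSE → pop True; no jump
LOAD_FAST_LOAD_FAST w,a → push 7,1
BINARY_OP * → 7 * 1 = 7
STORE_FAST w → w=7
LOAD_FAST i → push 3
LOAD_CONST → push 1
BINARY_OP + → 3 + 1 = 4
STORE_FAST i → i=4
LOAD_FAST i → push 4
LOAD_CONST → push 5
COMPARE_OP bool(<) → 4 vs 5 = True
POP_JUMP_IF_FALSE → pop True; no jump
LOAD_FAST_LOAD_FAST w,a → push 7,1
BINARY_OP * → 7 * 1 = 7
STORE_FAST w → w=7
LOAD_FAST i → push 4
LOAD_CONST → push 1
BINARY_OP + → 4 + 1 = 5
STORE_FAST i → i=5
LOAD_FAST i → push 5
LOAD_CONST → push 5
COMPARE_OP bool(<) → 5 vs 5 = False
POP_JUMP_IF_FALSE → pop False; jump
LOAD_FAST w → push 7
RETURN_VALUE → return 7.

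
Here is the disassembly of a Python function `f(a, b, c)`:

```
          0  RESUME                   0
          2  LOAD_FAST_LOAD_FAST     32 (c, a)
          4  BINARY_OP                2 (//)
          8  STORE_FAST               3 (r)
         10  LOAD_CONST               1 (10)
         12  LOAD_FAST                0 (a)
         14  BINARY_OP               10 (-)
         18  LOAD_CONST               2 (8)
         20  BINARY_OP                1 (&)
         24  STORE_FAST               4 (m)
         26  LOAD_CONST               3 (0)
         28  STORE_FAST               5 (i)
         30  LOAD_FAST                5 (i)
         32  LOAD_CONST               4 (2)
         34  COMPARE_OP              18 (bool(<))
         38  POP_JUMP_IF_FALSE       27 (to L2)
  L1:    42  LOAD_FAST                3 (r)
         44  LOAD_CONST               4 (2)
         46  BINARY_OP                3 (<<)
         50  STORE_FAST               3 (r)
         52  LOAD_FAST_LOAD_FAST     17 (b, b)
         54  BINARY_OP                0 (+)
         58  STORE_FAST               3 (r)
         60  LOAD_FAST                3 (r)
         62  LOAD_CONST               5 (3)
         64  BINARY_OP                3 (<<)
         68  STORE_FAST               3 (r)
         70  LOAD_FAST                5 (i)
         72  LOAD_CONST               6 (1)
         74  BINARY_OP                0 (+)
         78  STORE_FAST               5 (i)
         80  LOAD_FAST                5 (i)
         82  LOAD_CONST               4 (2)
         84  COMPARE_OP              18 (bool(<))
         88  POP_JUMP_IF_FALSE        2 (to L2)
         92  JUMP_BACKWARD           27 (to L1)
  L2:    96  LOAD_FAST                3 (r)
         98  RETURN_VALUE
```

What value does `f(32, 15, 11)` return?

LOAD_FAST_LOAD_FAST c,a → push 11,32. Stack: [11, 32]
BINARY_OP // → 11 // 32 = 0. Stack: [0]
STORE_FAST r → r=0. Stack: []
LOAD_CONST → push 10. Stack: [10]
LOAD_FAST a → push 32. Stack: [10, 32]
BINARY_OP - → 10 - 32 = -22. Stack: [-22]
LOAD_CONST → push 8. Stack: [-22, 8]
BINARY_OP & → -22 & 8 = 8. Stack: [8]
STORE_FAST m → m=8. Stack: []
LOAD_CONST → push 0. Stack: [0]
STORE_FAST i → i=0. Stack: []
LOAD_FAST i → push 0. Stack: [0]
LOAD_CONST → push 2. Stack: [0, 2]
COMPARE_OP bool(<) → 0 vs 2 = True. Stack: [True]
POP_JUMP_IF_FALSE → pop True; no jump. Stack: []
LOAD_FAST r → push 0. Stack: [0]
LOAD_CONST → push 2. Stack: [0, 2]
BINARY_OP << → 0 << 2 = 0. Stack: [0]
STORE_FAST r → r=0. Stack: []
LOAD_FAST_LOAD_FAST b,b → push 15,15. Stack: [15, 15]
BINARY_OP + → 15 + 15 = 30. Stack: [30]
STORE_FAST r → r=30. Stack: []
LOAD_FAST r → push 30. Stack: [30]
LOAD_CONST → push 3. Stack: [30, 3]
BINARY_OP << → 30 << 3 = 240. Stack: [240]
STORE_FAST r → r=240. Stack: []
LOAD_FAST i → push 0. Stack: [0]
LOAD_CONST → push 1. Stack: [0, 1]
BINARY_OP + → 0 + 1 = 1. Stack: [1]
STORE_FAST i → i=1. Stack: []
LOAD_FAST i → push 1. Stack: [1]
LOAD_CONST → push 2. Stack: [1, 2]
COMPARE_OP bool(<) → 1 vs 2 = True. Stack: [True]
POP_JUMP_IF_FALSE → pop True; no jump. Stack: []
LOAD_FAST r → push 240. Stack: [240]
LOAD_CONST → push 2. Stack: [240, 2]
BINARY_OP << → 240 << 2 = 960. Stack: [960]
STORE_FAST r → r=960. Stack: []
LOAD_FAST_LOAD_FAST b,b → push 15,15. Stack: [15, 15]
BINARY_OP + → 15 + 15 = 30. Stack: [30]
STORE_FAST r → r=30. Stack: []
LOAD_FAST r → push 30. Stack: [30]
LOAD_CONST → push 3. Stack: [30, 3]
BINARY_OP << → 30 << 3 = 240. Stack: [240]
STORE_FAST r → r=240. Stack: []
LOAD_FAST i → push 1. Stack: [1]
LOAD_CONST → push 1. Stack: [1, 1]
BINARY_OP + → 1 + 1 = 2. Stack: [2]
STORE_FAST i → i=2. Stack: []
LOAD_FAST i → push 2. Stack: [2]
LOAD_CONST → push 2. Stack: [2, 2]
COMPARE_OP bool(<) → 2 vs 2 = False. Stack: [False]
POP_JUMP_IF_FALSE → pop False; jump. Stack: []
LOAD_FAST r → push 240. Stack: [240]
RETURN_VALUE → return 240.

240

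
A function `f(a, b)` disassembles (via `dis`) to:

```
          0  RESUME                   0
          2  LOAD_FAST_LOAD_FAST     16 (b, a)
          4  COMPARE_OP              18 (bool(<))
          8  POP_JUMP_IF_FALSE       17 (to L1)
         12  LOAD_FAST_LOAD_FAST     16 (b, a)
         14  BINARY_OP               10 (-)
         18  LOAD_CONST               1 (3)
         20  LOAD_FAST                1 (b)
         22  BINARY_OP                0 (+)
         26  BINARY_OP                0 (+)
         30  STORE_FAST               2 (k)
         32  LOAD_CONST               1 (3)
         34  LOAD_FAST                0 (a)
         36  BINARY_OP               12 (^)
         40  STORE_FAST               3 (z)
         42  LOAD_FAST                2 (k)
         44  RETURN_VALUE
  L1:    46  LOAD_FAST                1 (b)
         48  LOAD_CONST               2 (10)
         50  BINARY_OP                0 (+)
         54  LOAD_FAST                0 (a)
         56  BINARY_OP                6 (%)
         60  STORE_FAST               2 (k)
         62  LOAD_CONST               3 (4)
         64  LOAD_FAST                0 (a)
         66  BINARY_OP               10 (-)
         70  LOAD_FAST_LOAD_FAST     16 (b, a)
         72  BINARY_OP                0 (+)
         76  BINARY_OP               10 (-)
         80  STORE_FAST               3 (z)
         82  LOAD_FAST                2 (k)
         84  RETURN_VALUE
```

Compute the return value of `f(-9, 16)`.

LOAD_FAST_LOAD_FAST b,a → push 16,-9. Stack: [16, -9]
COMPARE_OP bool(<) → 16 vs -9 = False. Stack: [False]
POP_JUMP_IF_FALSE → pop False; jump. Stack: []
LOAD_FAST b → push 16. Stack: [16]
LOAD_CONST → push 10. Stack: [16, 10]
BINARY_OP + → 16 + 10 = 26. Stack: [26]
LOAD_FAST a → push -9. Stack: [26, -9]
BINARY_OP % → 26 % -9 = -1. Stack: [-1]
STORE_FAST k → k=-1. Stack: []
LOAD_CONST → push 4. Stack: [4]
LOAD_FAST a → push -9. Stack: [4, -9]
BINARY_OP - → 4 - -9 = 13. Stack: [13]
LOAD_FAST_LOAD_FAST b,a → push 16,-9. Stack: [13, 16, -9]
BINARY_OP + → 16 + -9 = 7. Stack: [13, 7]
BINARY_OP - → 13 - 7 = 6. Stack: [6]
STORE_FAST z → z=6. Stack: []
LOAD_FAST k → push -1. Stack: [-1]
RETURN_VALUE → return -1.

-1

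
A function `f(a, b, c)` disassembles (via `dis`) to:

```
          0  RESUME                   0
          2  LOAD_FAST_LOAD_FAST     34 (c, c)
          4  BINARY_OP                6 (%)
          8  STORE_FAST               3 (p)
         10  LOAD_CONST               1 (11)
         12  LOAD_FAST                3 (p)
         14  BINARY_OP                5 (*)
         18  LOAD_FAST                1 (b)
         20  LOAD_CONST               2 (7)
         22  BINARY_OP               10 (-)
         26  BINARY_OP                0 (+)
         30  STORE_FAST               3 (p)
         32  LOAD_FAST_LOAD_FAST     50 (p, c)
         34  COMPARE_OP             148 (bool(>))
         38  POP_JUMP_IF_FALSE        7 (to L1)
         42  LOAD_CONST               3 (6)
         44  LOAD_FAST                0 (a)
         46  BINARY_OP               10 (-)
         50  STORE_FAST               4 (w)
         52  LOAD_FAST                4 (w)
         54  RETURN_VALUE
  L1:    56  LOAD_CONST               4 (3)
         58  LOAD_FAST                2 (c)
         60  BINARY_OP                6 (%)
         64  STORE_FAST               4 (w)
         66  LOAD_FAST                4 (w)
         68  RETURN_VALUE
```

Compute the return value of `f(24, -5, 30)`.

LOAD_FAST_LOAD_FAST c,c → push 30,30. Stack: [30, 30]
BINARY_OP % → 30 % 30 = 0. Stack: [0]
STORE_FAST p → p=0. Stack: []
LOAD_CONST → push 11. Stack: [11]
LOAD_FAST p → push 0. Stack: [11, 0]
BINARY_OP * → 11 * 0 = 0. Stack: [0]
LOAD_FAST b → push -5. Stack: [0, -5]
LOAD_CONST → push 7. Stack: [0, -5, 7]
BINARY_OP - → -5 - 7 = -12. Stack: [0, -12]
BINARY_OP + → 0 + -12 = -12. Stack: [-12]
STORE_FAST p → p=-12. Stack: []
LOAD_FAST_LOAD_FAST p,c → push -12,30. Stack: [-12, 30]
COMPARE_OP bool(>) → -12 vs 30 = False. Stack: [False]
POP_JUMP_IF_FALSE → pop False; jump. Stack: []
LOAD_CONST → push 3. Stack: [3]
LOAD_FAST c → push 30. Stack: [3, 30]
BINARY_OP % → 3 % 30 = 3. Stack: [3]
STORE_FAST w → w=3. Stack: []
LOAD_FAST w → push 3. Stack: [3]
RETURN_VALUE → return 3.

3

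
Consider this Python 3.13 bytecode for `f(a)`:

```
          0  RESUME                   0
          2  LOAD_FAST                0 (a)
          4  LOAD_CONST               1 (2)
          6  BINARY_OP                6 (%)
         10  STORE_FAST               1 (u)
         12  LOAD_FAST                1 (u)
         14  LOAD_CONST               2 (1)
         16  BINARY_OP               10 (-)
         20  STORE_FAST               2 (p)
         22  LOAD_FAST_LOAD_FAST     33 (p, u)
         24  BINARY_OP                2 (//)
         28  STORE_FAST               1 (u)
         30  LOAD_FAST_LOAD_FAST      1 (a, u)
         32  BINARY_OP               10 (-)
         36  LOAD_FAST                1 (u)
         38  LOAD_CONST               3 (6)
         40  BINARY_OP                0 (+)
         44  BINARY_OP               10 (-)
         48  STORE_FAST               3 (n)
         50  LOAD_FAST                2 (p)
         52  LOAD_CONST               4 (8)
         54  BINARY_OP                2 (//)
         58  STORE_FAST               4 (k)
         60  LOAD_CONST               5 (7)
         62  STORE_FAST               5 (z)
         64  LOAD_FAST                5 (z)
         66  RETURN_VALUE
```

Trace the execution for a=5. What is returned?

7

LOAD_FAST a → push 5. Stack: [5]
LOAD_CONST → push 2. Stack: [5, 2]
BINARY_OP % → 5 % 2 = 1. Stack: [1]
STORE_FAST u → u=1. Stack: []
LOAD_FAST u → push 1. Stack: [1]
LOAD_CONST → push 1. Stack: [1, 1]
BINARY_OP - → 1 - 1 = 0. Stack: [0]
STORE_FAST p → p=0. Stack: []
LOAD_FAST_LOAD_FAST p,u → push 0,1. Stack: [0, 1]
BINARY_OP // → 0 // 1 = 0. Stack: [0]
STORE_FAST u → u=0. Stack: []
LOAD_FAST_LOAD_FAST a,u → push 5,0. Stack: [5, 0]
BINARY_OP - → 5 - 0 = 5. Stack: [5]
LOAD_FAST u → push 0. Stack: [5, 0]
LOAD_CONST → push 6. Stack: [5, 0, 6]
BINARY_OP + → 0 + 6 = 6. Stack: [5, 6]
BINARY_OP - → 5 - 6 = -1. Stack: [-1]
STORE_FAST n → n=-1. Stack: []
LOAD_FAST p → push 0. Stack: [0]
LOAD_CONST → push 8. Stack: [0, 8]
BINARY_OP // → 0 // 8 = 0. Stack: [0]
STORE_FAST k → k=0. Stack: []
LOAD_CONST → push 7. Stack: [7]
STORE_FAST z → z=7. Stack: []
LOAD_FAST z → push 7. Stack: [7]
RETURN_VALUE → return 7.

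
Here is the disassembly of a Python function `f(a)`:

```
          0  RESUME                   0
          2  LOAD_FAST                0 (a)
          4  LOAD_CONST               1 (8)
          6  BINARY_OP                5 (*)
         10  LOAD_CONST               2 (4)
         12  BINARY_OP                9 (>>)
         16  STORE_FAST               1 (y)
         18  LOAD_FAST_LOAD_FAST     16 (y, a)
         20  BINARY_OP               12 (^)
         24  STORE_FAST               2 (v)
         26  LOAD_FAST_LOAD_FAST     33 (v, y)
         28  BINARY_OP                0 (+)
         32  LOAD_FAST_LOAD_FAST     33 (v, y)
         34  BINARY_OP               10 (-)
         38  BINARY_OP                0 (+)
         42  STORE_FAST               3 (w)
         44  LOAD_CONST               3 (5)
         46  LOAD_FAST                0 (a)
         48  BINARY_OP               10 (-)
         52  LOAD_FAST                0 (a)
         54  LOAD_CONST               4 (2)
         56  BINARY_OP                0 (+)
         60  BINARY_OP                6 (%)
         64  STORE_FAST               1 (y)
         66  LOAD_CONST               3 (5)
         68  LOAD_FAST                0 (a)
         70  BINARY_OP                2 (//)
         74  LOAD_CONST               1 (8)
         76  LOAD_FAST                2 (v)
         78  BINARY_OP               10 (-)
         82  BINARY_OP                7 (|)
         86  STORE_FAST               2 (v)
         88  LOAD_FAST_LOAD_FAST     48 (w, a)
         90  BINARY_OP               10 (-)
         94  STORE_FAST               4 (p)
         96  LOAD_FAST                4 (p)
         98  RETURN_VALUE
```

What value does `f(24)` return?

16

LOAD_FAST a → push 24. Stack: [24]
LOAD_CONST → push 8. Stack: [24, 8]
BINARY_OP * → 24 * 8 = 192. Stack: [192]
LOAD_CONST → push 4. Stack: [192, 4]
BINARY_OP >> → 192 >> 4 = 12. Stack: [12]
STORE_FAST y → y=12. Stack: []
LOAD_FAST_LOAD_FAST y,a → push 12,24. Stack: [12, 24]
BINARY_OP ^ → 12 ^ 24 = 20. Stack: [20]
STORE_FAST v → v=20. Stack: []
LOAD_FAST_LOAD_FAST v,y → push 20,12. Stack: [20, 12]
BINARY_OP + → 20 + 12 = 32. Stack: [32]
LOAD_FAST_LOAD_FAST v,y → push 20,12. Stack: [32, 20, 12]
BINARY_OP - → 20 - 12 = 8. Stack: [32, 8]
BINARY_OP + → 32 + 8 = 40. Stack: [40]
STORE_FAST w → w=40. Stack: []
LOAD_CONST → push 5. Stack: [5]
LOAD_FAST a → push 24. Stack: [5, 24]
BINARY_OP - → 5 - 24 = -19. Stack: [-19]
LOAD_FAST a → push 24. Stack: [-19, 24]
LOAD_CONST → push 2. Stack: [-19, 24, 2]
BINARY_OP + → 24 + 2 = 26. Stack: [-19, 26]
BINARY_OP % → -19 % 26 = 7. Stack: [7]
STORE_FAST y → y=7. Stack: []
LOAD_CONST → push 5. Stack: [5]
LOAD_FAST a → push 24. Stack: [5, 24]
BINARY_OP // → 5 // 24 = 0. Stack: [0]
LOAD_CONST → push 8. Stack: [0, 8]
LOAD_FAST v → push 20. Stack: [0, 8, 20]
BINARY_OP - → 8 - 20 = -12. Stack: [0, -12]
BINARY_OP | → 0 | -12 = -12. Stack: [-12]
STORE_FAST v → v=-12. Stack: []
LOAD_FAST_LOAD_FAST w,a → push 40,24. Stack: [40, 24]
BINARY_OP - → 40 - 24 = 16. Stack: [16]
STORE_FAST p → p=16. Stack: []
LOAD_FAST p → push 16. Stack: [16]
RETURN_VALUE → return 16.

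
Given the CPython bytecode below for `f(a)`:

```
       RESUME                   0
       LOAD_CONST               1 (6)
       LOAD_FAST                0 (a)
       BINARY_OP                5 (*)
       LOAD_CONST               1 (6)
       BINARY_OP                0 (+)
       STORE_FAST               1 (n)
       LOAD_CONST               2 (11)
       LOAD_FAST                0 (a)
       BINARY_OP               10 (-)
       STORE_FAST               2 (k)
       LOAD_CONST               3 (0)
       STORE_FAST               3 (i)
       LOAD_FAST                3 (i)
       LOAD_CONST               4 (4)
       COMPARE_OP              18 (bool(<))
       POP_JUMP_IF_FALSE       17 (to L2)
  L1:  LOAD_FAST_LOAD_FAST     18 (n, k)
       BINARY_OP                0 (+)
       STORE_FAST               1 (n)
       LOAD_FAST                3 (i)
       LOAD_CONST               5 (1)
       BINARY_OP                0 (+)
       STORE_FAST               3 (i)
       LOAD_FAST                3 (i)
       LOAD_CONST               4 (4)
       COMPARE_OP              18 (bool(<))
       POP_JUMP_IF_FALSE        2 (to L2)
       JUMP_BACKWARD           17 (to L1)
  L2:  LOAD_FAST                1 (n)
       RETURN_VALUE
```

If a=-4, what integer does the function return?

LOAD_CONST → push 6. Stack: [6]
LOAD_FAST a → push -4. Stack: [6, -4]
BINARY_OP * → 6 * -4 = -24. Stack: [-24]
LOAD_CONST → push 6. Stack: [-24, 6]
BINARY_OP + → -24 + 6 = -18. Stack: [-18]
STORE_FAST n → n=-18. Stack: []
LOAD_CONST → push 11. Stack: [11]
LOAD_FAST a → push -4. Stack: [11, -4]
BINARY_OP - → 11 - -4 = 15. Stack: [15]
STORE_FAST k → k=15. Stack: []
LOAD_CONST → push 0. Stack: [0]
STORE_FAST i → i=0. Stack: []
LOAD_FAST i → push 0. Stack: [0]
LOAD_CONST → push 4. Stack: [0, 4]
COMPARE_OP bool(<) → 0 vs 4 = True. Stack: [True]
POP_JUMP_IF_FALSE → pop True; no jump. Stack: []
LOAD_FAST_LOAD_FAST n,k → push -18,15. Stack: [-18, 15]
BINARY_OP + → -18 + 15 = -3. Stack: [-3]
STORE_FAST n → n=-3. Stack: []
LOAD_FAST i → push 0. Stack: [0]
LOAD_CONST → push 1. Stack: [0, 1]
BINARY_OP + → 0 + 1 = 1. Stack: [1]
STORE_FAST i → i=1. Stack: []
LOAD_FAST i → push 1. Stack: [1]
LOAD_CONST → push 4. Stack: [1, 4]
COMPARE_OP bool(<) → 1 vs 4 = True. Stack: [True]
POP_JUMP_IF_FALSE → pop True; no jump. Stack: []
LOAD_FAST_LOAD_FAST n,k → push -3,15. Stack: [-3, 15]
BINARY_OP + → -3 + 15 = 12. Stack: [12]
STORE_FAST n → n=12. Stack: []
LOAD_FAST i → push 1. Stack: [1]
LOAD_CONST → push 1. Stack: [1, 1]
BINARY_OP + → 1 + 1 = 2. Stack: [2]
STORE_FAST i → i=2. Stack: []
LOAD_FAST i → push 2. Stack: [2]
LOAD_CONST → push 4. Stack: [2, 4]
COMPARE_OP bool(<) → 2 vs 4 = True. Stack: [True]
POP_JUMP_IF_FALSE → pop True; no jump. Stack: []
LOAD_FAST_LOAD_FAST n,k → push 12,15. Stack: [12, 15]
BINARY_OP + → 12 + 15 = 27. Stack: [27]
STORE_FAST n → n=27. Stack: []
LOAD_FAST i → push 2. Stack: [2]
LOAD_CONST → push 1. Stack: [2, 1]
BINARY_OP + → 2 + 1 = 3. Stack: [3]
STORE_FAST i → i=3. Stack: []
LOAD_FAST i → push 3. Stack: [3]
LOAD_CONST → push 4. Stack: [3, 4]
COMPARE_OP bool(<) → 3 vs 4 = True. Stack: [True]
POP_JUMP_IF_FALSE → pop True; no jump. Stack: []
LOAD_FAST_LOAD_FAST n,k → push 27,15. Stack: [27, 15]
BINARY_OP + → 27 + 15 = 42. Stack: [42]
STORE_FAST n → n=42. Stack: []
LOAD_FAST i → push 3. Stack: [3]
LOAD_CONST → push 1. Stack: [3, 1]
BINARY_OP + → 3 + 1 = 4. Stack: [4]
STORE_FAST i → i=4. Stack: []
LOAD_FAST i → push 4. Stack: [4]
LOAD_CONST → push 4. Stack: [4, 4]
COMPARE_OP bool(<) → 4 vs 4 = False. Stack: [False]
POP_JUMP_IF_FALSE → pop False; jump. Stack: []
LOAD_FAST n → push 42. Stack: [42]
RETURN_VALUE → return 42.

42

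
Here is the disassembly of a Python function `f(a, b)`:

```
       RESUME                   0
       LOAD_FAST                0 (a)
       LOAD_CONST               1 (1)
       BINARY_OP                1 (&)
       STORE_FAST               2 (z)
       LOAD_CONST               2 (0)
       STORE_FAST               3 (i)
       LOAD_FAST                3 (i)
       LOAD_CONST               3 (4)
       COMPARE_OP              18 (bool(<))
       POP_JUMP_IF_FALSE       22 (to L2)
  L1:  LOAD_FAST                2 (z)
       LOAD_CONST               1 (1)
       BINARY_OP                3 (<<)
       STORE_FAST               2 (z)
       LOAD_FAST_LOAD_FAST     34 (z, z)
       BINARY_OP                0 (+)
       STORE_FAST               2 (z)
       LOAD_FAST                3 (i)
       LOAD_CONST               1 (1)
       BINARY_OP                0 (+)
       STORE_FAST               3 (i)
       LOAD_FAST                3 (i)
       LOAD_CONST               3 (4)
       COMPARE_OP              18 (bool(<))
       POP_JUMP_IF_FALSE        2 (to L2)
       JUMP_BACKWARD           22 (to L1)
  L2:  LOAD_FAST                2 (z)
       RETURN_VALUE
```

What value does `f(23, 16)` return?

LOAD_FAST a → push 23
LOAD_CONST → push 1
BINARY_OP & → 23 & 1 = 1
STORE_FAST z → z=1
LOAD_CONST → push 0
STORE_FAST i → i=0
LOAD_FAST i → push 0
LOAD_CONST → push 4
COMPARE_OP bool(<) → 0 vs 4 = True
POP_JUMP_IF_FALSE → pop True; no jump
LOAD_FAST z → push 1
LOAD_CONST → push 1
BINARY_OP << → 1 << 1 = 2
STORE_FAST z → z=2
LOAD_FAST_LOAD_FAST z,z → push 2,2
BINARY_OP + → 2 + 2 = 4
STORE_FAST z → z=4
LOAD_FAST i → push 0
LOAD_CONST → push 1
BINARY_OP + → 0 + 1 = 1
STORE_FAST i → i=1
LOAD_FAST i → push 1
LOAD_CONST → push 4
COMPARE_OP bool(<) → 1 vs 4 = True
POP_JUMP_IF_FALSE → pop True; no jump
LOAD_FAST z → push 4
LOAD_CONST → push 1
BINARY_OP << → 4 << 1 = 8
STORE_FAST z → z=8
LOAD_FAST_LOAD_FAST z,z → push 8,8
BINARY_OP + → 8 + 8 = 16
STORE_FAST z → z=16
LOAD_FAST i → push 1
LOAD_CONST → push 1
BINARY_OP + → 1 + 1 = 2
STORE_FAST i → i=2
LOAD_FAST i → push 2
LOAD_CONST → push 4
COMPARE_OP bool(<) → 2 vs 4 = True
POP_JUMP_IF_FALSE → pop True; no jump
LOAD_FAST z → push 16
LOAD_CONST → push 1
BINARY_OP << → 16 << 1 = 32
STORE_FAST z → z=32
LOAD_FAST_LOAD_FAST z,z → push 32,32
BINARY_OP + → 32 + 32 = 64
STORE_FAST z → z=64
LOAD_FAST i → push 2
LOAD_CONST → push 1
BINARY_OP + → 2 + 1 = 3
STORE_FAST i → i=3
LOAD_FAST i → push 3
LOAD_CONST → push 4
COMPARE_OP bool(<) → 3 vs 4 = True
POP_JUMP_IF_FALSE → pop True; no jump
LOAD_FAST z → push 64
LOAD_CONST → push 1
BINARY_OP << → 64 << 1 = 128
STORE_FAST z → z=128
LOAD_FAST_LOAD_FAST z,z → push 128,128
BINARY_OP + → 128 + 128 = 256
STORE_FAST z → z=256
LOAD_FAST i → push 3
LOAD_CONST → push 1
BINARY_OP + → 3 + 1 = 4
STORE_FAST i → i=4
LOAD_FAST i → push 4
LOAD_CONST → push 4
COMPARE_OP bool(<) → 4 vs 4 = False
POP_JUMP_IF_FALSE → pop False; jump
LOAD_FAST z → push 256
RETURN_VALUE → return 256.

256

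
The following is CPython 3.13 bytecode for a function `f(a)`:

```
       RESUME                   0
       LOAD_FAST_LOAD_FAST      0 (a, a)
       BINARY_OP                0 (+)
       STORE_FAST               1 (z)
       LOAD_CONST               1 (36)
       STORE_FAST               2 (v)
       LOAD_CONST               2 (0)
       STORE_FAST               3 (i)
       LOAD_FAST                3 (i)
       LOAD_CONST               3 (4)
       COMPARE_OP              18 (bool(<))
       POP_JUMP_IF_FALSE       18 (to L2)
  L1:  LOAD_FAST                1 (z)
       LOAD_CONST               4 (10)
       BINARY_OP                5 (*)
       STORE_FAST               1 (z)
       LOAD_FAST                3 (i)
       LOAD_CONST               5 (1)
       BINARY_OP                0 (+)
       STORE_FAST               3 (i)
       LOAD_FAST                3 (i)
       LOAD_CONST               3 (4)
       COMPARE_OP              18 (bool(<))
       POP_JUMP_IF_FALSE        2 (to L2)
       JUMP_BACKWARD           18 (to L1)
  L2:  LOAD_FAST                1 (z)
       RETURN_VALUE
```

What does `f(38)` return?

LOAD_FAST_LOAD_FAST a,a → push 38,38. Stack: [38, 38]
BINARY_OP + → 38 + 38 = 76. Stack: [76]
STORE_FAST z → z=76. Stack: []
LOAD_CONST → push 36. Stack: [36]
STORE_FAST v → v=36. Stack: []
LOAD_CONST → push 0. Stack: [0]
STORE_FAST i → i=0. Stack: []
LOAD_FAST i → push 0. Stack: [0]
LOAD_CONST → push 4. Stack: [0, 4]
COMPARE_OP bool(<) → 0 vs 4 = True. Stack: [True]
POP_JUMP_IF_FALSE → pop True; no jump. Stack: []
LOAD_FAST z → push 76. Stack: [76]
LOAD_CONST → push 10. Stack: [76, 10]
BINARY_OP * → 76 * 10 = 760. Stack: [760]
STORE_FAST z → z=760. Stack: []
LOAD_FAST i → push 0. Stack: [0]
LOAD_CONST → push 1. Stack: [0, 1]
BINARY_OP + → 0 + 1 = 1. Stack: [1]
STORE_FAST i → i=1. Stack: []
LOAD_FAST i → push 1. Stack: [1]
LOAD_CONST → push 4. Stack: [1, 4]
COMPARE_OP bool(<) → 1 vs 4 = True. Stack: [True]
POP_JUMP_IF_FALSE → pop True; no jump. Stack: []
LOAD_FAST z → push 760. Stack: [760]
LOAD_CONST → push 10. Stack: [760, 10]
BINARY_OP * → 760 * 10 = 7600. Stack: [7600]
STORE_FAST z → z=7600. Stack: []
LOAD_FAST i → push 1. Stack: [1]
LOAD_CONST → push 1. Stack: [1, 1]
BINARY_OP + → 1 + 1 = 2. Stack: [2]
STORE_FAST i → i=2. Stack: []
LOAD_FAST i → push 2. Stack: [2]
LOAD_CONST → push 4. Stack: [2, 4]
COMPARE_OP bool(<) → 2 vs 4 = True. Stack: [True]
POP_JUMP_IF_FALSE → pop True; no jump. Stack: []
LOAD_FAST z → push 7600. Stack: [7600]
LOAD_CONST → push 10. Stack: [7600, 10]
BINARY_OP * → 7600 * 10 = 76000. Stack: [76000]
STORE_FAST z → z=76000. Stack: []
LOAD_FAST i → push 2. Stack: [2]
LOAD_CONST → push 1. Stack: [2, 1]
BINARY_OP + → 2 + 1 = 3. Stack: [3]
STORE_FAST i → i=3. Stack: []
LOAD_FAST i → push 3. Stack: [3]
LOAD_CONST → push 4. Stack: [3, 4]
COMPARE_OP bool(<) → 3 vs 4 = True. Stack: [True]
POP_JUMP_IF_FALSE → pop True; no jump. Stack: []
LOAD_FAST z → push 76000. Stack: [76000]
LOAD_CONST → push 10. Stack: [76000, 10]
BINARY_OP * → 76000 * 10 = 760000. Stack: [760000]
STORE_FAST z → z=760000. Stack: []
LOAD_FAST i → push 3. Stack: [3]
LOAD_CONST → push 1. Stack: [3, 1]
BINARY_OP + → 3 + 1 = 4. Stack: [4]
STORE_FAST i → i=4. Stack: []
LOAD_FAST i → push 4. Stack: [4]
LOAD_CONST → push 4. Stack: [4, 4]
COMPARE_OP bool(<) → 4 vs 4 = False. Stack: [False]
POP_JUMP_IF_FALSE → pop False; jump. Stack: []
LOAD_FAST z → push 760000. Stack: [760000]
RETURN_VALUE → return 760000.

760000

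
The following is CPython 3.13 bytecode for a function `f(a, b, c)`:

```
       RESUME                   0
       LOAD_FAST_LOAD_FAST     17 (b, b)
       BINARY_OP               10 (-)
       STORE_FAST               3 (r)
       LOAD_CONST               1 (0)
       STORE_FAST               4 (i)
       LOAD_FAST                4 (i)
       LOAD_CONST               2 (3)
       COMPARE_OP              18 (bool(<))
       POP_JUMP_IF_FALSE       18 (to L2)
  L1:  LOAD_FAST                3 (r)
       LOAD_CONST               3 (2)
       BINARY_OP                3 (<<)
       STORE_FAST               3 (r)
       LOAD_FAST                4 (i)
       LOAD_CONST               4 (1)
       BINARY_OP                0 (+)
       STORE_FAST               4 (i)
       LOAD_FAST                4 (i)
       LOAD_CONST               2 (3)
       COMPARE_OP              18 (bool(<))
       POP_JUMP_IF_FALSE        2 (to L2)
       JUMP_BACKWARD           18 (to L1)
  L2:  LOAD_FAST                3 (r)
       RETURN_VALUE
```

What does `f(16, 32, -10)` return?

0

LOAD_FAST_LOAD_FAST b,b → push 32,32. Stack: [32, 32]
BINARY_OP - → 32 - 32 = 0. Stack: [0]
STORE_FAST r → r=0. Stack: []
LOAD_CONST → push 0. Stack: [0]
STORE_FAST i → i=0. Stack: []
LOAD_FAST i → push 0. Stack: [0]
LOAD_CONST → push 3. Stack: [0, 3]
COMPARE_OP bool(<) → 0 vs 3 = True. Stack: [True]
POP_JUMP_IF_FALSE → pop True; no jump. Stack: []
LOAD_FAST r → push 0. Stack: [0]
LOAD_CONST → push 2. Stack: [0, 2]
BINARY_OP << → 0 << 2 = 0. Stack: [0]
STORE_FAST r → r=0. Stack: []
LOAD_FAST i → push 0. Stack: [0]
LOAD_CONST → push 1. Stack: [0, 1]
BINARY_OP + → 0 + 1 = 1. Stack: [1]
STORE_FAST i → i=1. Stack: []
LOAD_FAST i → push 1. Stack: [1]
LOAD_CONST → push 3. Stack: [1, 3]
COMPARE_OP bool(<) → 1 vs 3 = True. Stack: [True]
POP_JUMP_IF_FALSE → pop True; no jump. Stack: []
LOAD_FAST r → push 0. Stack: [0]
LOAD_CONST → push 2. Stack: [0, 2]
BINARY_OP << → 0 << 2 = 0. Stack: [0]
STORE_FAST r → r=0. Stack: []
LOAD_FAST i → push 1. Stack: [1]
LOAD_CONST → push 1. Stack: [1, 1]
BINARY_OP + → 1 + 1 = 2. Stack: [2]
STORE_FAST i → i=2. Stack: []
LOAD_FAST i → push 2. Stack: [2]
LOAD_CONST → push 3. Stack: [2, 3]
COMPARE_OP bool(<) → 2 vs 3 = True. Stack: [True]
POP_JUMP_IF_FALSE → pop True; no jump. Stack: []
LOAD_FAST r → push 0. Stack: [0]
LOAD_CONST → push 2. Stack: [0, 2]
BINARY_OP << → 0 << 2 = 0. Stack: [0]
STORE_FAST r → r=0. Stack: []
LOAD_FAST i → push 2. Stack: [2]
LOAD_CONST → push 1. Stack: [2, 1]
BINARY_OP + → 2 + 1 = 3. Stack: [3]
STORE_FAST i → i=3. Stack: []
LOAD_FAST i → push 3. Stack: [3]
LOAD_CONST → push 3. Stack: [3, 3]
COMPARE_OP bool(<) → 3 vs 3 = False. Stack: [False]
POP_JUMP_IF_FALSE → pop False; jump. Stack: []
LOAD_FAST r → push 0. Stack: [0]
RETURN_VALUE → return 0.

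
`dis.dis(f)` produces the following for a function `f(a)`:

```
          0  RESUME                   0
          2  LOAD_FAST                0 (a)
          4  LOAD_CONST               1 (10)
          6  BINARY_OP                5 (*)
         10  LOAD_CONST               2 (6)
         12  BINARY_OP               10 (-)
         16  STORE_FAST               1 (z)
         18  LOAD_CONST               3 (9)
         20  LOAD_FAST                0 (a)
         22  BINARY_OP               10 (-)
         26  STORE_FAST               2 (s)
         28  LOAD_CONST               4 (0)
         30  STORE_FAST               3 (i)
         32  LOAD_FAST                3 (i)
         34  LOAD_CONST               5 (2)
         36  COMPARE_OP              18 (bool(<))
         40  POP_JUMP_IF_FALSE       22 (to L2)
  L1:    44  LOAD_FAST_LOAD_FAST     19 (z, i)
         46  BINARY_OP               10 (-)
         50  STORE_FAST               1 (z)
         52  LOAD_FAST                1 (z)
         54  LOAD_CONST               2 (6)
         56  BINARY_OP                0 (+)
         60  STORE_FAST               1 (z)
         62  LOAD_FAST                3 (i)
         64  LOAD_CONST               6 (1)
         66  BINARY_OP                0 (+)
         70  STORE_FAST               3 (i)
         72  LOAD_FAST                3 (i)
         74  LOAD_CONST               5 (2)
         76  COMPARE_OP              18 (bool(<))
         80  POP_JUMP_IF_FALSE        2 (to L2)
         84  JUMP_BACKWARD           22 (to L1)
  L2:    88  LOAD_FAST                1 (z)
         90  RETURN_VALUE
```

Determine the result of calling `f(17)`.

LOAD_FAST a → push 17. Stack: [17]
LOAD_CONST → push 10. Stack: [17, 10]
BINARY_OP * → 17 * 10 = 170. Stack: [170]
LOAD_CONST → push 6. Stack: [170, 6]
BINARY_OP - → 170 - 6 = 164. Stack: [164]
STORE_FAST z → z=164. Stack: []
LOAD_CONST → push 9. Stack: [9]
LOAD_FAST a → push 17. Stack: [9, 17]
BINARY_OP - → 9 - 17 = -8. Stack: [-8]
STORE_FAST s → s=-8. Stack: []
LOAD_CONST → push 0. Stack: [0]
STORE_FAST i → i=0. Stack: []
LOAD_FAST i → push 0. Stack: [0]
LOAD_CONST → push 2. Stack: [0, 2]
COMPARE_OP bool(<) → 0 vs 2 = True. Stack: [True]
POP_JUMP_IF_FALSE → pop True; no jump. Stack: []
LOAD_FAST_LOAD_FAST z,i → push 164,0. Stack: [164, 0]
BINARY_OP - → 164 - 0 = 164. Stack: [164]
STORE_FAST z → z=164. Stack: []
LOAD_FAST z → push 164. Stack: [164]
LOAD_CONST → push 6. Stack: [164, 6]
BINARY_OP + → 164 + 6 = 170. Stack: [170]
STORE_FAST z → z=170. Stack: []
LOAD_FAST i → push 0. Stack: [0]
LOAD_CONST → push 1. Stack: [0, 1]
BINARY_OP + → 0 + 1 = 1. Stack: [1]
STORE_FAST i → i=1. Stack: []
LOAD_FAST i → push 1. Stack: [1]
LOAD_CONST → push 2. Stack: [1, 2]
COMPARE_OP bool(<) → 1 vs 2 = True. Stack: [True]
POP_JUMP_IF_FALSE → pop True; no jump. Stack: []
LOAD_FAST_LOAD_FAST z,i → push 170,1. Stack: [170, 1]
BINARY_OP - → 170 - 1 = 169. Stack: [169]
STORE_FAST z → z=169. Stack: []
LOAD_FAST z → push 169. Stack: [169]
LOAD_CONST → push 6. Stack: [169, 6]
BINARY_OP + → 169 + 6 = 175. Stack: [175]
STORE_FAST z → z=175. Stack: []
LOAD_FAST i → push 1. Stack: [1]
LOAD_CONST → push 1. Stack: [1, 1]
BINARY_OP + → 1 + 1 = 2. Stack: [2]
STORE_FAST i → i=2. Stack: []
LOAD_FAST i → push 2. Stack: [2]
LOAD_CONST → push 2. Stack: [2, 2]
COMPARE_OP bool(<) → 2 vs 2 = False. Stack: [False]
POP_JUMP_IF_FALSE → pop False; jump. Stack: []
LOAD_FAST z → push 175. Stack: [175]
RETURN_VALUE → return 175.

175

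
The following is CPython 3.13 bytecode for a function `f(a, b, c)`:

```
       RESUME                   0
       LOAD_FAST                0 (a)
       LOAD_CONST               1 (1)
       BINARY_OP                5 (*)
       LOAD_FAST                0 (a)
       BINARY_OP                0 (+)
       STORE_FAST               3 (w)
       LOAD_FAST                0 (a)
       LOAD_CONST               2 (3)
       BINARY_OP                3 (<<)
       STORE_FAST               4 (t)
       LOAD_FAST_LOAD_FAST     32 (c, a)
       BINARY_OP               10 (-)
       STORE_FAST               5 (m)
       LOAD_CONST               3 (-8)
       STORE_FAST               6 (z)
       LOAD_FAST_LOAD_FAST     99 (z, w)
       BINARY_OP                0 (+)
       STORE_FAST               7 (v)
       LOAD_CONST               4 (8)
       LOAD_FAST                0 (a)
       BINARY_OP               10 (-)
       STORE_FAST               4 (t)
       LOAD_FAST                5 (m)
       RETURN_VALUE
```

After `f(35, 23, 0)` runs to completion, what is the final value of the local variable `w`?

70

LOAD_FAST a → push 35. Stack: [35]
LOAD_CONST → push 1. Stack: [35, 1]
BINARY_OP * → 35 * 1 = 35. Stack: [35]
LOAD_FAST a → push 35. Stack: [35, 35]
BINARY_OP + → 35 + 35 = 70. Stack: [70]
STORE_FAST w → w=70. Stack: []
LOAD_FAST a → push 35. Stack: [35]
LOAD_CONST → push 3. Stack: [35, 3]
BINARY_OP << → 35 << 3 = 280. Stack: [280]
STORE_FAST t → t=280. Stack: []
LOAD_FAST_LOAD_FAST c,a → push 0,35. Stack: [0, 35]
BINARY_OP - → 0 - 35 = -35. Stack: [-35]
STORE_FAST m → m=-35. Stack: []
LOAD_CONST → push -8. Stack: [-8]
STORE_FAST z → z=-8. Stack: []
LOAD_FAST_LOAD_FAST z,w → push -8,70. Stack: [-8, 70]
BINARY_OP + → -8 + 70 = 62. Stack: [62]
STORE_FAST v → v=62. Stack: []
LOAD_CONST → push 8. Stack: [8]
LOAD_FAST a → push 35. Stack: [8, 35]
BINARY_OP - → 8 - 35 = -27. Stack: [-27]
STORE_FAST t → t=-27. Stack: []
LOAD_FAST m → push -35. Stack: [-35]
RETURN_VALUE → return -35.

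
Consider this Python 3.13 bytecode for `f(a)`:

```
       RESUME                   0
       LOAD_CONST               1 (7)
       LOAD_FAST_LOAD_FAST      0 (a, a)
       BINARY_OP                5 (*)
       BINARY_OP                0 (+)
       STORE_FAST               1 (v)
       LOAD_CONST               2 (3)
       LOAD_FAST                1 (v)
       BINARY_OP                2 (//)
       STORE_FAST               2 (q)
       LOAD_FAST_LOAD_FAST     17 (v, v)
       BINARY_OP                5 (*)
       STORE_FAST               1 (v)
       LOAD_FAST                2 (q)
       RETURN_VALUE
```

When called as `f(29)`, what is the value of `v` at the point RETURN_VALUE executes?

LOAD_CONST → push 7. Stack: [7]
LOAD_FAST_LOAD_FAST a,a → push 29,29. Stack: [7, 29, 29]
BINARY_OP * → 29 * 29 = 841. Stack: [7, 841]
BINARY_OP + → 7 + 841 = 848. Stack: [848]
STORE_FAST v → v=848. Stack: []
LOAD_CONST → push 3. Stack: [3]
LOAD_FAST v → push 848. Stack: [3, 848]
BINARY_OP // → 3 // 848 = 0. Stack: [0]
STORE_FAST q → q=0. Stack: []
LOAD_FAST_LOAD_FAST v,v → push 848,848. Stack: [848, 848]
BINARY_OP * → 848 * 848 = 719104. Stack: [719104]
STORE_FAST v → v=719104. Stack: []
LOAD_FAST q → push 0. Stack: [0]
RETURN_VALUE → return 0.

719104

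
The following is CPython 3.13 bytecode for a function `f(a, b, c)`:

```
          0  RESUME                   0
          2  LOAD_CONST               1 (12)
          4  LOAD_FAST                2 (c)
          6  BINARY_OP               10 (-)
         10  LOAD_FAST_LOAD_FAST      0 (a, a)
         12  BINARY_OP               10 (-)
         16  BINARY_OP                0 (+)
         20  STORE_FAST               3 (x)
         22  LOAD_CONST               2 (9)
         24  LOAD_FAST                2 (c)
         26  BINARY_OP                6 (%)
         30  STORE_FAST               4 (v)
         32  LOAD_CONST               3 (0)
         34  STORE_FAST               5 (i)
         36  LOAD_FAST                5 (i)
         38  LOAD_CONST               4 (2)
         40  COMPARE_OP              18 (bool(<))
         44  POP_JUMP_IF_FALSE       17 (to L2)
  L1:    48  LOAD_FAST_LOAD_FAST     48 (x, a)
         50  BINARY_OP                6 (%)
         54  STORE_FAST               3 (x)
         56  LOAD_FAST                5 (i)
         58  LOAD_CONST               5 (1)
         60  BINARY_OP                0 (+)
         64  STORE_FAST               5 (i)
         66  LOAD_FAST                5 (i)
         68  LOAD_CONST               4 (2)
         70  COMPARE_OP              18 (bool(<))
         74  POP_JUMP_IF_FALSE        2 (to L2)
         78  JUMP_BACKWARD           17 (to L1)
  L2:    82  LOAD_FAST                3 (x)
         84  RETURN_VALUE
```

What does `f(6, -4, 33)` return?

3

LOAD_CONST → push 12. Stack: [12]
LOAD_FAST c → push 33. Stack: [12, 33]
BINARY_OP - → 12 - 33 = -21. Stack: [-21]
LOAD_FAST_LOAD_FAST a,a → push 6,6. Stack: [-21, 6, 6]
BINARY_OP - → 6 - 6 = 0. Stack: [-21, 0]
BINARY_OP + → -21 + 0 = -21. Stack: [-21]
STORE_FAST x → x=-21. Stack: []
LOAD_CONST → push 9. Stack: [9]
LOAD_FAST c → push 33. Stack: [9, 33]
BINARY_OP % → 9 % 33 = 9. Stack: [9]
STORE_FAST v → v=9. Stack: []
LOAD_CONST → push 0. Stack: [0]
STORE_FAST i → i=0. Stack: []
LOAD_FAST i → push 0. Stack: [0]
LOAD_CONST → push 2. Stack: [0, 2]
COMPARE_OP bool(<) → 0 vs 2 = True. Stack: [True]
POP_JUMP_IF_FALSE → pop True; no jump. Stack: []
LOAD_FAST_LOAD_FAST x,a → push -21,6. Stack: [-21, 6]
BINARY_OP % → -21 % 6 = 3. Stack: [3]
STORE_FAST x → x=3. Stack: []
LOAD_FAST i → push 0. Stack: [0]
LOAD_CONST → push 1. Stack: [0, 1]
BINARY_OP + → 0 + 1 = 1. Stack: [1]
STORE_FAST i → i=1. Stack: []
LOAD_FAST i → push 1. Stack: [1]
LOAD_CONST → push 2. Stack: [1, 2]
COMPARE_OP bool(<) → 1 vs 2 = True. Stack: [True]
POP_JUMP_IF_FALSE → pop True; no jump. Stack: []
LOAD_FAST_LOAD_FAST x,a → push 3,6. Stack: [3, 6]
BINARY_OP % → 3 % 6 = 3. Stack: [3]
STORE_FAST x → x=3. Stack: []
LOAD_FAST i → push 1. Stack: [1]
LOAD_CONST → push 1. Stack: [1, 1]
BINARY_OP + → 1 + 1 = 2. Stack: [2]
STORE_FAST i → i=2. Stack: []
LOAD_FAST i → push 2. Stack: [2]
LOAD_CONST → push 2. Stack: [2, 2]
COMPARE_OP bool(<) → 2 vs 2 = False. Stack: [False]
POP_JUMP_IF_FALSE → pop False; jump. Stack: []
LOAD_FAST x → push 3. Stack: [3]
RETURN_VALUE → return 3.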